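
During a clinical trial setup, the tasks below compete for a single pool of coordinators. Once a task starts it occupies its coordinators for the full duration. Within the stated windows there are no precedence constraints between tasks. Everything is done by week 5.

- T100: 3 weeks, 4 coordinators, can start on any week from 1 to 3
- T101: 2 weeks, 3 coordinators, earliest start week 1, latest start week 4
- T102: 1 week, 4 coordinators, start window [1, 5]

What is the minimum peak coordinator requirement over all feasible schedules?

7

Early-start (T100@1, T101@1, T102@1) gives peak 11: w1:11  w2:7  w3:4  w4:0  w5:0.
Shift T102→4.
Schedule T100@1, T101@1, T102@4: w1:7  w2:7  w3:4  w4:4  w5:0 — peak 7.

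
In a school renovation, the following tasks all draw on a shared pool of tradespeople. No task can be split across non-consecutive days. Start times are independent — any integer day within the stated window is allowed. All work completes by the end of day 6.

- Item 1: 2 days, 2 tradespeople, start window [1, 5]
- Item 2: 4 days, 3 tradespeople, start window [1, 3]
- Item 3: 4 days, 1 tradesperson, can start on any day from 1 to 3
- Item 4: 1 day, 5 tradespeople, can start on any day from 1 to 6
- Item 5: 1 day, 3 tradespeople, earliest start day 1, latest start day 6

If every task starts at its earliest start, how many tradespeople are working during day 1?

14

At early start, day 1 has: Item 1, Item 2, Item 3, Item 4, Item 5.
Demand: 2 + 3 + 1 + 5 + 3 = 14.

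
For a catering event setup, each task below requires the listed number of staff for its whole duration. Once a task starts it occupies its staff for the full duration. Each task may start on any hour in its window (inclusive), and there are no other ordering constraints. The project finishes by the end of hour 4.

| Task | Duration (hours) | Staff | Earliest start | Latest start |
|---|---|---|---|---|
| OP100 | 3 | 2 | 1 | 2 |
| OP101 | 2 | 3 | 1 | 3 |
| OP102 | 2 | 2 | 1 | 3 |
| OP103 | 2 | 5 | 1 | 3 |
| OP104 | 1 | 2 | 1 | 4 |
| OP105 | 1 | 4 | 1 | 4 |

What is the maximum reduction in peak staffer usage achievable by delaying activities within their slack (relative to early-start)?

Early-start peak: h1:18  h2:12  h3:2  h4:0 ⇒ 18.
Leveled (OP100@1, OP101@1, OP102@1, OP103@3, OP104@1, OP105@4): h1:9  h2:7  h3:7  h4:9 ⇒ 9.
Reduction 18 − 9 = 9.

9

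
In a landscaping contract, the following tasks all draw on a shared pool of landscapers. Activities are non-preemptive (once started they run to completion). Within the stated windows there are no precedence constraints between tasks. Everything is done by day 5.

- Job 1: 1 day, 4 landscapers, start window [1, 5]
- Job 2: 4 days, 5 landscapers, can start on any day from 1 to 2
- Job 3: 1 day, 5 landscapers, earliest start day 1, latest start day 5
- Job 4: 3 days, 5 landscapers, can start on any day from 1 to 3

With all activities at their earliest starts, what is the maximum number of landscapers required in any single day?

Early-start schedule: Job 1@1, Job 2@1, Job 3@1, Job 4@1.
Load per day: day 1: 19, day 2: 10, day 3: 10, day 4: 5, day 5: 0.
Peak is 19.

19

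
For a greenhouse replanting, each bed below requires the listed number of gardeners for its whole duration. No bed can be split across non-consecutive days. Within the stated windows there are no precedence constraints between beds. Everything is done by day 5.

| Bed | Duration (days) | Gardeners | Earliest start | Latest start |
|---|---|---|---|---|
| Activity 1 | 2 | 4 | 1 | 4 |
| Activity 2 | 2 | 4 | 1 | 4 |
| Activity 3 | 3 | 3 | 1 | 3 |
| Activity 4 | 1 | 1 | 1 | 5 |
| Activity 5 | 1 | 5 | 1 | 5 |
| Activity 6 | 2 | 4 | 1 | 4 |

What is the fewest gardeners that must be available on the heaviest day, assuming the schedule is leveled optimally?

Early-start (Activity 1@1, Activity 2@1, Activity 3@1, Activity 4@1, Activity 5@1, Activity 6@1) gives peak 21: d1:21  d2:15  d3:3  d4:0  d5:0.
Shift Activity 3→3, Activity 4→3, Activity 5→5, Activity 6→3.
Schedule Activity 1@1, Activity 2@1, Activity 3@3, Activity 4@3, Activity 5@5, Activity 6@3: d1:8  d2:8  d3:8  d4:7  d5:8 — peak 8.
Total gardener-days = 39 over 5 days ⇒ peak ≥ ⌈39/5⌉ = 8, so 8 is optimal.

8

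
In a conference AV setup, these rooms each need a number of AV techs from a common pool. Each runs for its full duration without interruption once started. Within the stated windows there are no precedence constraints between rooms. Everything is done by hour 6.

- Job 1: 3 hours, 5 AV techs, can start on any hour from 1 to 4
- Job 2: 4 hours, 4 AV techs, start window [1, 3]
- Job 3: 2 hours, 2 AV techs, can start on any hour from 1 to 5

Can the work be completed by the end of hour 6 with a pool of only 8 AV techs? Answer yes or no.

The minimum achievable peak is 9; 8 < 9, so no feasible schedule stays within the cap.

no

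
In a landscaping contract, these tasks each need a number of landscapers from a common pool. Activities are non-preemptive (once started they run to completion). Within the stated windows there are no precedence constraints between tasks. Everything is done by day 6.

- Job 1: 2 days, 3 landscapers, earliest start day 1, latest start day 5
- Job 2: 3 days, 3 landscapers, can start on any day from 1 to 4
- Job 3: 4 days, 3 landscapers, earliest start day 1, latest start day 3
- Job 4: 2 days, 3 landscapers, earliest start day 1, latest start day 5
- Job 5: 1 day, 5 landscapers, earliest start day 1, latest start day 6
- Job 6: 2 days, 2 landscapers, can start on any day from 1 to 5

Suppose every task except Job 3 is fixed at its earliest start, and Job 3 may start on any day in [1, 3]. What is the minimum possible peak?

16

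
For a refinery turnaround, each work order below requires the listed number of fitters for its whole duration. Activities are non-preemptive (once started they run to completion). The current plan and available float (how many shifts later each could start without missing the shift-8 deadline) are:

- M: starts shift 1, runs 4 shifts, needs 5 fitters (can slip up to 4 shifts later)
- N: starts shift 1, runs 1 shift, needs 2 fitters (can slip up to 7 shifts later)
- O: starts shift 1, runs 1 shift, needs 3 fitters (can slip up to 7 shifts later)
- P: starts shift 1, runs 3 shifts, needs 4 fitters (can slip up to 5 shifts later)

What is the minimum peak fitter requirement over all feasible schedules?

Early-start (M@1, N@1, O@1, P@1) gives peak 14: s1:14  s2:9  s3:9  s4:5  s5:0  s6:0  s7:0  s8:0.
Shift N→5, O→5, P→6.
Schedule M@1, N@5, O@5, P@6: s1:5  s2:5  s3:5  s4:5  s5:5  s6:4  s7:4  s8:4 — peak 5.
Total fitter-shifts = 37 over 8 shifts ⇒ peak ≥ ⌈37/8⌉ = 5, so 5 is optimal.

5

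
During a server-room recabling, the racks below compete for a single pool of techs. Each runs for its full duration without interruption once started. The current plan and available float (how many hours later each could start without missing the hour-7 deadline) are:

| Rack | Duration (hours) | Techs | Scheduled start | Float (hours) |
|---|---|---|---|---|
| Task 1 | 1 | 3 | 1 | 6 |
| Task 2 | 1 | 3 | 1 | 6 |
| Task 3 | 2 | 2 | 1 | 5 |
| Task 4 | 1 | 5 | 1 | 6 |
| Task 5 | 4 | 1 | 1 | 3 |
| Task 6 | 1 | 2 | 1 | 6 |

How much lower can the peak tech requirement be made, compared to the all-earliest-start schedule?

11

Early-start peak: h1:16  h2:3  h3:1  h4:1  h5:0  h6:0  h7:0 ⇒ 16.
Leveled (Task 1@1, Task 2@2, Task 3@1, Task 4@3, Task 5@4, Task 6@4): h1:5  h2:5  h3:5  h4:3  h5:1  h6:1  h7:1 ⇒ 5.
Reduction 16 − 5 = 11.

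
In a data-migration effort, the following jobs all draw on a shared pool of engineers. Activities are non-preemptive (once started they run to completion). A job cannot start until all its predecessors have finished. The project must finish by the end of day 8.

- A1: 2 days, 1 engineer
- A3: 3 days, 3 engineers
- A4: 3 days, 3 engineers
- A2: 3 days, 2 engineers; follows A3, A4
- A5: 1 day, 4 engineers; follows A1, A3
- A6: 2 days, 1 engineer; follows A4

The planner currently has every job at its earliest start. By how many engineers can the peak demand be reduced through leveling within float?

1

Early-start peak: d1:7  d2:7  d3:6  d4:7  d5:3  d6:2  d7:0  d8:0 ⇒ 7.
Leveled (A1@1, A3@1, A4@3, A2@6, A5@6, A6@7): d1:4  d2:4  d3:6  d4:3  d5:3  d6:6  d7:3  d8:3 ⇒ 6.
Reduction 7 − 6 = 1.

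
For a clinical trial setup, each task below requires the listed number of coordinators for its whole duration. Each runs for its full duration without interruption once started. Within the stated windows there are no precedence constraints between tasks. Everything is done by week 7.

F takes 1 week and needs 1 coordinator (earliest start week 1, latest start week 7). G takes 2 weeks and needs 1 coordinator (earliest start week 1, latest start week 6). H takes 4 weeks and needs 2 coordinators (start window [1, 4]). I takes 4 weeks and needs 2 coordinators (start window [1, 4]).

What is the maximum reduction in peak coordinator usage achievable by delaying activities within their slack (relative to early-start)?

Early-start peak: w1:6  w2:5  w3:4  w4:4  w5:0  w6:0  w7:0 ⇒ 6.
Leveled (F@1, G@1, H@1, I@3): w1:4  w2:3  w3:4  w4:4  w5:2  w6:2  w7:0 ⇒ 4.
Reduction 6 − 4 = 2.

2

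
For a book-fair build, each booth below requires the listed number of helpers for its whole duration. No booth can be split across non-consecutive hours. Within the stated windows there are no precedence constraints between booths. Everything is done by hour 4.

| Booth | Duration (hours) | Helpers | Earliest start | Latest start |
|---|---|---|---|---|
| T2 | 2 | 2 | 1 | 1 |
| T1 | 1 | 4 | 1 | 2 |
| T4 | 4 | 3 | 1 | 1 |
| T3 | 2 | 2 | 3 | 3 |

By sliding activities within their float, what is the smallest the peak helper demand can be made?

9

Schedule T2@1, T1@1, T4@1, T3@3: h1:9  h2:5  h3:5  h4:5 — peak 9.
No arrangement of the 2 feasible schedules does better.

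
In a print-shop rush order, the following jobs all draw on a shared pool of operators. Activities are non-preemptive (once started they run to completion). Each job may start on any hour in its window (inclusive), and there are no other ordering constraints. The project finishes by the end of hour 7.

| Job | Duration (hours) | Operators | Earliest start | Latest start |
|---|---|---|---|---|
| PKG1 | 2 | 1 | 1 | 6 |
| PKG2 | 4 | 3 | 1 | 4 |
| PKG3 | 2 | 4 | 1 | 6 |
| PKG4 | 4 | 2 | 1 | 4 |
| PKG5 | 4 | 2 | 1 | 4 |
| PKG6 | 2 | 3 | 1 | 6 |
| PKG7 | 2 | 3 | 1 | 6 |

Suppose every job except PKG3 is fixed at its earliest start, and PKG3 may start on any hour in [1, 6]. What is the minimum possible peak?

PKG3@1: h1:18  h2:18  h3:7  h4:7  h5:0  h6:0  h7:0 → peak 18
PKG3@2: h1:14  h2:18  h3:11  h4:7  h5:0  h6:0  h7:0 → peak 18
PKG3@3: h1:14  h2:14  h3:11  h4:11  h5:0  h6:0  h7:0 → peak 14
PKG3@4: h1:14  h2:14  h3:7  h4:11  h5:4  h6:0  h7:0 → peak 14
PKG3@5: h1:14  h2:14  h3:7  h4:7  h5:4  h6:4  h7:0 → peak 14
PKG3@6: h1:14  h2:14  h3:7  h4:7  h5:0  h6:4  h7:4 → peak 14
Best is PKG3@3, peak 14.

14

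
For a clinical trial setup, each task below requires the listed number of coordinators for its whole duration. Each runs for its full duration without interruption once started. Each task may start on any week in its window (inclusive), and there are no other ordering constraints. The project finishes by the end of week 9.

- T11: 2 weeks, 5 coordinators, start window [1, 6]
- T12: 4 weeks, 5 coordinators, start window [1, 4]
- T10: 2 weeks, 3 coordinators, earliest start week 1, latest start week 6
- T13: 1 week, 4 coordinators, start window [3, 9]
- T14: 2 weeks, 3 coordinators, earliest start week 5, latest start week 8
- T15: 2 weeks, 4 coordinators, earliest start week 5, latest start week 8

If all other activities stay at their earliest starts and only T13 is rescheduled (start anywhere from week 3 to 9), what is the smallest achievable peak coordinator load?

13

T13@3: w1:13  w2:13  w3:9  w4:5  w5:7  w6:7  w7:0  w8:0  w9:0 → peak 13
T13@4: w1:13  w2:13  w3:5  w4:9  w5:7  w6:7  w7:0  w8:0  w9:0 → peak 13
T13@5: w1:13  w2:13  w3:5  w4:5  w5:11  w6:7  w7:0  w8:0  w9:0 → peak 13
T13@6: w1:13  w2:13  w3:5  w4:5  w5:7  w6:11  w7:0  w8:0  w9:0 → peak 13
T13@7: w1:13  w2:13  w3:5  w4:5  w5:7  w6:7  w7:4  w8:0  w9:0 → peak 13
T13@8: w1:13  w2:13  w3:5  w4:5  w5:7  w6:7  w7:0  w8:4  w9:0 → peak 13
T13@9: w1:13  w2:13  w3:5  w4:5  w5:7  w6:7  w7:0  w8:0  w9:4 → peak 13
Best is T13@3, peak 13.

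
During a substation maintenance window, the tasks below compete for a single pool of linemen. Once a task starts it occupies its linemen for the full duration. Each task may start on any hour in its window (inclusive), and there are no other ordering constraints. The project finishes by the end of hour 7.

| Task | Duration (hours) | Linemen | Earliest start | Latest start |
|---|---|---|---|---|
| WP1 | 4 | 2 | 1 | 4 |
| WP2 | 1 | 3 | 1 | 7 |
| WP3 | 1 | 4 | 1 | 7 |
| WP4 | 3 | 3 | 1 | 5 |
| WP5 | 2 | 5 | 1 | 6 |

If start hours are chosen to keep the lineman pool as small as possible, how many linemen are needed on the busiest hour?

5

Early-start (WP1@1, WP2@1, WP3@1, WP4@1, WP5@1) gives peak 17: h1:17  h2:10  h3:5  h4:2  h5:0  h6:0  h7:0.
Shift WP3→5, WP4→2, WP5→6.
Schedule WP1@1, WP2@1, WP3@5, WP4@2, WP5@6: h1:5  h2:5  h3:5  h4:5  h5:4  h6:5  h7:5 — peak 5.
Total lineman-hours = 34 over 7 hours ⇒ peak ≥ ⌈34/7⌉ = 5, so 5 is optimal.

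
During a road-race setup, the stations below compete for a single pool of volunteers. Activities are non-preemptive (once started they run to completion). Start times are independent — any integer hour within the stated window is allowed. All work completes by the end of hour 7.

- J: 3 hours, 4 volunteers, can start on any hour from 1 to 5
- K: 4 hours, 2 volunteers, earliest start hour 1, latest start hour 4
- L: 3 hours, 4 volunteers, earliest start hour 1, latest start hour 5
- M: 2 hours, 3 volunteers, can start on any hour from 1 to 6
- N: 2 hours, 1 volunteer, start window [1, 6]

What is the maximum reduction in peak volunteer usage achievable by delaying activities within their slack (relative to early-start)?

Early-start peak: h1:14  h2:14  h3:10  h4:2  h5:0  h6:0  h7:0 ⇒ 14.
Leveled (J@1, K@1, L@4, M@5, N@1): h1:7  h2:7  h3:6  h4:6  h5:7  h6:7  h7:0 ⇒ 7.
Reduction 14 − 7 = 7.

7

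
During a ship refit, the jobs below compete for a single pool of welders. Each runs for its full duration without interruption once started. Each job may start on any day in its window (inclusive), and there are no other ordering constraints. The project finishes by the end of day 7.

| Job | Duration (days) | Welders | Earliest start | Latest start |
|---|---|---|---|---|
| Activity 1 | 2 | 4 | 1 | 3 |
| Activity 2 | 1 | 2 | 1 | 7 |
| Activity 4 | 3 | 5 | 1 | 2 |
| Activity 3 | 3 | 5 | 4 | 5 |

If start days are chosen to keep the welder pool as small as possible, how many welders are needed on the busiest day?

Early-start (Activity 1@1, Activity 2@1, Activity 4@1, Activity 3@4) gives peak 11: d1:11  d2:9  d3:5  d4:5  d5:5  d6:5  d7:0.
Shift Activity 4→2, Activity 3→5.
Schedule Activity 1@1, Activity 2@1, Activity 4@2, Activity 3@5: d1:6  d2:9  d3:5  d4:5  d5:5  d6:5  d7:5 — peak 9.

9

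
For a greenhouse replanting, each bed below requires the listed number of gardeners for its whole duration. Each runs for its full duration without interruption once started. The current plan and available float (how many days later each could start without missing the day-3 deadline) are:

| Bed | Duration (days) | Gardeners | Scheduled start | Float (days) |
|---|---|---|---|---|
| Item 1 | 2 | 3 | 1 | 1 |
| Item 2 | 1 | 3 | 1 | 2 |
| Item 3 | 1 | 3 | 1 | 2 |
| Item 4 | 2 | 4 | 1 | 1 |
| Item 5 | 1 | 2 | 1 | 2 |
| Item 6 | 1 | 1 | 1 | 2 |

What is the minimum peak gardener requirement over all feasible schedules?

8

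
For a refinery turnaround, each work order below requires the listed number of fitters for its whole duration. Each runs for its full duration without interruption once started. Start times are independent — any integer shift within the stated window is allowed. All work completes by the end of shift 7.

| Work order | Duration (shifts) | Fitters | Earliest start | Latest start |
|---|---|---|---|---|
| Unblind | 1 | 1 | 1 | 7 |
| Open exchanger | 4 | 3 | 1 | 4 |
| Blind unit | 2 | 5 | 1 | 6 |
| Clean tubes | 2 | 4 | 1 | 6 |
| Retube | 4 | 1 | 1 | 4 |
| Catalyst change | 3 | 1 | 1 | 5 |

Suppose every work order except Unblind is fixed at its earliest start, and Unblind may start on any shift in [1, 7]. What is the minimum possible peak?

Unblind@1: s1:15  s2:14  s3:5  s4:4  s5:0  s6:0  s7:0 → peak 15
Unblind@2: s1:14  s2:15  s3:5  s4:4  s5:0  s6:0  s7:0 → peak 15
Unblind@3: s1:14  s2:14  s3:6  s4:4  s5:0  s6:0  s7:0 → peak 14
Unblind@4: s1:14  s2:14  s3:5  s4:5  s5:0  s6:0  s7:0 → peak 14
Unblind@5: s1:14  s2:14  s3:5  s4:4  s5:1  s6:0  s7:0 → peak 14
Unblind@6: s1:14  s2:14  s3:5  s4:4  s5:0  s6:1  s7:0 → peak 14
Unblind@7: s1:14  s2:14  s3:5  s4:4  s5:0  s6:0  s7:1 → peak 14
Best is Unblind@3, peak 14.

14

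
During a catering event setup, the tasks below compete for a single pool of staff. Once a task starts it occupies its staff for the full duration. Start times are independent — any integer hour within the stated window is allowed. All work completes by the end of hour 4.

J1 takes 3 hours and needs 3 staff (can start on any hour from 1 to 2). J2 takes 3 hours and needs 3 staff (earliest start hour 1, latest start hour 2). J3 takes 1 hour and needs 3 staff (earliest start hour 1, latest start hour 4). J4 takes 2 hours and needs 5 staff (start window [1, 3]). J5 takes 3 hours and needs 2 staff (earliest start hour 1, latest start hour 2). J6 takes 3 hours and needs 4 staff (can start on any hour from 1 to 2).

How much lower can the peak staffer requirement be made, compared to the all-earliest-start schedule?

Early-start peak: h1:20  h2:17  h3:12  h4:0 ⇒ 20.
Leveled (J1@1, J2@1, J3@1, J4@1, J5@1, J6@2): h1:16  h2:17  h3:12  h4:4 ⇒ 17.
Reduction 20 − 17 = 3.

3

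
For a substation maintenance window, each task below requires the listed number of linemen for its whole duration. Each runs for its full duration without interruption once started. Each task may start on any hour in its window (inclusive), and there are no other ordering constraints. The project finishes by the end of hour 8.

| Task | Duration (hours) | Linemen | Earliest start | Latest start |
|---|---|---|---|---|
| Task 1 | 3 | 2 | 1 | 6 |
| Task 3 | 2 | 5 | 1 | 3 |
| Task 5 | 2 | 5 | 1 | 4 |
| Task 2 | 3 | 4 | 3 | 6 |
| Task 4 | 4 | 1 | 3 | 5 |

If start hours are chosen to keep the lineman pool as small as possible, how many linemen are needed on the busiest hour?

7

Early-start (Task 1@1, Task 3@1, Task 5@1, Task 2@3, Task 4@3) gives peak 12: h1:12  h2:12  h3:7  h4:5  h5:5  h6:1  h7:0  h8:0.
Shift Task 5→3, Task 2→5, Task 4→4.
Schedule Task 1@1, Task 3@1, Task 5@3, Task 2@5, Task 4@4: h1:7  h2:7  h3:7  h4:6  h5:5  h6:5  h7:5  h8:0 — peak 7.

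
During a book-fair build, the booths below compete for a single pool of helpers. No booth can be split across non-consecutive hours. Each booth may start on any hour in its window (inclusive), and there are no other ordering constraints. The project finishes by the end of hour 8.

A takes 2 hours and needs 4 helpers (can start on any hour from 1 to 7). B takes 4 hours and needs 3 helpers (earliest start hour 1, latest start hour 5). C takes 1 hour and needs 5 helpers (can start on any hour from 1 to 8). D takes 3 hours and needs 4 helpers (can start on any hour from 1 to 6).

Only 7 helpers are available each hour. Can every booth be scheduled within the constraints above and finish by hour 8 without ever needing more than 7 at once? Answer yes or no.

yes

Schedule A@1, B@1, C@5, D@6: h1:7  h2:7  h3:3  h4:3  h5:5  h6:4  h7:4  h8:4 — peak 7 ≤ 7.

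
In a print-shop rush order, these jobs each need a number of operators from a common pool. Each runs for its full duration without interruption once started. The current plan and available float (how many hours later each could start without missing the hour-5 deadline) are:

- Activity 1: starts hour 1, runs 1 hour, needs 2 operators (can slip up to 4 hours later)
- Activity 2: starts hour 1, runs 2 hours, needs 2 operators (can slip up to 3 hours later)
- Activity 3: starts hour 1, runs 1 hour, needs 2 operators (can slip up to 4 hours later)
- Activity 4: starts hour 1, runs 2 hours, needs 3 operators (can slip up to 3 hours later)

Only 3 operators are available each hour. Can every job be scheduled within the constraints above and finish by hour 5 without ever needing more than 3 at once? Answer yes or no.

no

The minimum achievable peak is 4; 3 < 4, so no feasible schedule stays within the cap.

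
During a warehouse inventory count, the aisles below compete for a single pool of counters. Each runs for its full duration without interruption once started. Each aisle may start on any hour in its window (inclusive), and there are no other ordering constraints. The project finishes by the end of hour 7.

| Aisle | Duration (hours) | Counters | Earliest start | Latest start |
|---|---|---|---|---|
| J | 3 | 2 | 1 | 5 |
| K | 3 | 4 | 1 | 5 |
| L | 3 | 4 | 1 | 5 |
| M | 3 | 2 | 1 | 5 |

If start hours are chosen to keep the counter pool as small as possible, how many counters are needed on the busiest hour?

Early-start (J@1, K@1, L@1, M@1) gives peak 12: h1:12  h2:12  h3:12  h4:0  h5:0  h6:0  h7:0.
Shift L→4, M→4.
Schedule J@1, K@1, L@4, M@4: h1:6  h2:6  h3:6  h4:6  h5:6  h6:6  h7:0 — peak 6.
Total counter-hours = 36 over 7 hours ⇒ peak ≥ ⌈36/7⌉ = 6, so 6 is optimal.

6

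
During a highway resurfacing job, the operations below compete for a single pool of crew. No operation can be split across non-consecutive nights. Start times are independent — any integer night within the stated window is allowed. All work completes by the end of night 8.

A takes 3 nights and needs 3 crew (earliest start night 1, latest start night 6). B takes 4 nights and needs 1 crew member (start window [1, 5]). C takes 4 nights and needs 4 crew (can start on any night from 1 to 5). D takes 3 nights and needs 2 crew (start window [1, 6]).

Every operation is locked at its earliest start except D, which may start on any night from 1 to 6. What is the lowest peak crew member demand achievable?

8

D@1: n1:10  n2:10  n3:10  n4:5  n5:0  n6:0  n7:0  n8:0 → peak 10
D@2: n1:8  n2:10  n3:10  n4:7  n5:0  n6:0  n7:0  n8:0 → peak 10
D@3: n1:8  n2:8  n3:10  n4:7  n5:2  n6:0  n7:0  n8:0 → peak 10
D@4: n1:8  n2:8  n3:8  n4:7  n5:2  n6:2  n7:0  n8:0 → peak 8
D@5: n1:8  n2:8  n3:8  n4:5  n5:2  n6:2  n7:2  n8:0 → peak 8
D@6: n1:8  n2:8  n3:8  n4:5  n5:0  n6:2  n7:2  n8:2 → peak 8
Best is D@4, peak 8.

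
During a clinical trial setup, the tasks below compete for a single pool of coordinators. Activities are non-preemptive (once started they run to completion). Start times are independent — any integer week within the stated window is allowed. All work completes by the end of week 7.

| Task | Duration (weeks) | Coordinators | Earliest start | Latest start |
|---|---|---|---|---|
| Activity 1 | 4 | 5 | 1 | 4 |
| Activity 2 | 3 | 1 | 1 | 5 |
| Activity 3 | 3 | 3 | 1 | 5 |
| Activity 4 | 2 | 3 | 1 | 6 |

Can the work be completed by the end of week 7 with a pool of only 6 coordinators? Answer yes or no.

Schedule Activity 1@1, Activity 2@1, Activity 3@5, Activity 4@5: w1:6  w2:6  w3:6  w4:5  w5:6  w6:6  w7:3 — peak 6 ≤ 6.

yes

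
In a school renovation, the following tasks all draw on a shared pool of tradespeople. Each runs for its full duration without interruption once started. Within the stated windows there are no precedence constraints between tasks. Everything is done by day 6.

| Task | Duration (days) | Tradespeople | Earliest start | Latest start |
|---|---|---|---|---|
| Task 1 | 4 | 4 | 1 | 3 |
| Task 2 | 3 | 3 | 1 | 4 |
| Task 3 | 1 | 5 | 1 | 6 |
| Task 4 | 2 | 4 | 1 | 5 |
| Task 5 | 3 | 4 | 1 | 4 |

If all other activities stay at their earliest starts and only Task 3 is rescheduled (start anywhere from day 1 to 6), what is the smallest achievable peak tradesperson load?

Task 3@1: d1:20  d2:15  d3:11  d4:4  d5:0  d6:0 → peak 20
Task 3@2: d1:15  d2:20  d3:11  d4:4  d5:0  d6:0 → peak 20
Task 3@3: d1:15  d2:15  d3:16  d4:4  d5:0  d6:0 → peak 16
Task 3@4: d1:15  d2:15  d3:11  d4:9  d5:0  d6:0 → peak 15
Task 3@5: d1:15  d2:15  d3:11  d4:4  d5:5  d6:0 → peak 15
Task 3@6: d1:15  d2:15  d3:11  d4:4  d5:0  d6:5 → peak 15
Best is Task 3@4, peak 15.

15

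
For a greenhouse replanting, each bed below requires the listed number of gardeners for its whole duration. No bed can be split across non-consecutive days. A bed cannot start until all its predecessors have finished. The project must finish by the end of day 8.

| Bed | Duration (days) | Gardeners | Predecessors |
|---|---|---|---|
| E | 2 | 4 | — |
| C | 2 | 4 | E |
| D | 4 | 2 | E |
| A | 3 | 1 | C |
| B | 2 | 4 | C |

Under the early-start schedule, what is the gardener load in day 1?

At early start, day 1 has: E.
Demand: 4 = 4.

4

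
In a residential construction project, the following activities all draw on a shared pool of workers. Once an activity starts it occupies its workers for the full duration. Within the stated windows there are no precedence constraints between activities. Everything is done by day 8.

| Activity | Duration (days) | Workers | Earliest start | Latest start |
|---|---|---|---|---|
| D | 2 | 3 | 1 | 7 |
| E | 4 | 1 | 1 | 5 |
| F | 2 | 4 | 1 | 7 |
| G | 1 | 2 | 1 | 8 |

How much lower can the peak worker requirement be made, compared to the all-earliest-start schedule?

6

Early-start peak: d1:10  d2:8  d3:1  d4:1  d5:0  d6:0  d7:0  d8:0 ⇒ 10.
Leveled (D@1, E@1, F@5, G@3): d1:4  d2:4  d3:3  d4:1  d5:4  d6:4  d7:0  d8:0 ⇒ 4.
Reduction 10 − 4 = 6.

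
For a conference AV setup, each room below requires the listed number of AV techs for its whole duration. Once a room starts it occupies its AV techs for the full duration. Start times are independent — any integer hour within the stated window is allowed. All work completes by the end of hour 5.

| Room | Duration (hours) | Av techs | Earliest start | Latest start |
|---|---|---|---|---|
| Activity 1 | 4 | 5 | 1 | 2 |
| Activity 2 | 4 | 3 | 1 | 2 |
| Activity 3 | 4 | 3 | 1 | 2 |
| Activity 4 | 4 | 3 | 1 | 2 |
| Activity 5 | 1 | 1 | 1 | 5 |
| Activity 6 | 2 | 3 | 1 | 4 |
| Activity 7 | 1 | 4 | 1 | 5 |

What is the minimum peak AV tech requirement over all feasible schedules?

17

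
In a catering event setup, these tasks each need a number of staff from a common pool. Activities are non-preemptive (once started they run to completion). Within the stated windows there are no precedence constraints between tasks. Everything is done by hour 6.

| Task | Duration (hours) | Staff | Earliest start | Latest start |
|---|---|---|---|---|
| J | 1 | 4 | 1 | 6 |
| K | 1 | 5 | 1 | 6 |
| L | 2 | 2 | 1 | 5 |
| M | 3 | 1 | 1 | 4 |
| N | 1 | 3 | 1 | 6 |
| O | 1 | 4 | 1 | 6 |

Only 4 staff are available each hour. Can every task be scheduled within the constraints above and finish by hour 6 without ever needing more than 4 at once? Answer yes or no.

no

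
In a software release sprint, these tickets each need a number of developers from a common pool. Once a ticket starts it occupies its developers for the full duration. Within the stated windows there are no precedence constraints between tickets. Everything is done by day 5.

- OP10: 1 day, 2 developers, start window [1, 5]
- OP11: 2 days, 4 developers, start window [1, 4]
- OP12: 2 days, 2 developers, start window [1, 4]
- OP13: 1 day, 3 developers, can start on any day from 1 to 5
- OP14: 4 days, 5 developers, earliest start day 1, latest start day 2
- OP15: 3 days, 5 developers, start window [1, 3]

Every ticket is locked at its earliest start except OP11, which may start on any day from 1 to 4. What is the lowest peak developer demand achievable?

OP11@1: d1:21  d2:16  d3:10  d4:5  d5:0 → peak 21
OP11@2: d1:17  d2:16  d3:14  d4:5  d5:0 → peak 17
OP11@3: d1:17  d2:12  d3:14  d4:9  d5:0 → peak 17
OP11@4: d1:17  d2:12  d3:10  d4:9  d5:4 → peak 17
Best is OP11@2, peak 17.

17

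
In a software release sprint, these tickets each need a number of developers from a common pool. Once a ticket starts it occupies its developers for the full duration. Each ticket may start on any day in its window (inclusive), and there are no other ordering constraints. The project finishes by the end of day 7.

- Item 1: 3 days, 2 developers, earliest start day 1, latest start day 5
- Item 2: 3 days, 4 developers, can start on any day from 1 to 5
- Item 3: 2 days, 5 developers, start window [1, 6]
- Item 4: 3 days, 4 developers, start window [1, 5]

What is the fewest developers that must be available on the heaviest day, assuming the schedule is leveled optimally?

Early-start (Item 1@1, Item 2@1, Item 3@1, Item 4@1) gives peak 15: d1:15  d2:15  d3:10  d4:0  d5:0  d6:0  d7:0.
Shift Item 2→3, Item 4→4.
Schedule Item 1@1, Item 2@3, Item 3@1, Item 4@4: d1:7  d2:7  d3:6  d4:8  d5:8  d6:4  d7:0 — peak 8.

8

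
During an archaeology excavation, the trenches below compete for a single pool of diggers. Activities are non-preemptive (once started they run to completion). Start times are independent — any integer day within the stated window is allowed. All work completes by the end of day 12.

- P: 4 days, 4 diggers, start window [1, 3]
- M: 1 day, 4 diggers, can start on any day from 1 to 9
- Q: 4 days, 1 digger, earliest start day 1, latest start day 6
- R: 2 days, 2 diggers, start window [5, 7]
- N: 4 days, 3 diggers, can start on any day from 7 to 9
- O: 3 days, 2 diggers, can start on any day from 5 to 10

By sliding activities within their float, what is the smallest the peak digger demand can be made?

Early-start (P@1, M@1, Q@1, R@5, N@7, O@5) gives peak 9: d1:9  d2:5  d3:5  d4:5  d5:4  d6:4  d7:5  d8:3  d9:3  d10:3  d11:0  d12:0.
Shift M→5, R→6, O→8.
Schedule P@1, M@5, Q@1, R@6, N@7, O@8: d1:5  d2:5  d3:5  d4:5  d5:4  d6:2  d7:5  d8:5  d9:5  d10:5  d11:0  d12:0 — peak 5.

5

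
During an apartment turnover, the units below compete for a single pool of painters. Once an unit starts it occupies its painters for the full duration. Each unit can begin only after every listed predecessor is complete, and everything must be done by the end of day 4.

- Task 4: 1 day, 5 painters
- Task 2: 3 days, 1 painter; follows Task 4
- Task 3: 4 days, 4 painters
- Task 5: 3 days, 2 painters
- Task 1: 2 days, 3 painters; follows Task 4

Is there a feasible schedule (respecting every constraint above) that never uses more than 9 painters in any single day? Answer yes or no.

The minimum achievable peak is 10; 9 < 10, so no feasible schedule stays within the cap.

no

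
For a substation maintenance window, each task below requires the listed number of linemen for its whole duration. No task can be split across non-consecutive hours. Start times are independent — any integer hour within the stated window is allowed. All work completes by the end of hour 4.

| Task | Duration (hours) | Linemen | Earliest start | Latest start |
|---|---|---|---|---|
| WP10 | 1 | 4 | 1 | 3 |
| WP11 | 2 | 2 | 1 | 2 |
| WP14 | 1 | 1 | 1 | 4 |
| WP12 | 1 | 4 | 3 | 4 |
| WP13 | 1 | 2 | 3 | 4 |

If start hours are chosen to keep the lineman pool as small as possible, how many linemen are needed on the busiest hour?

Early-start (WP10@1, WP11@1, WP14@1, WP12@3, WP13@3) gives peak 7: h1:7  h2:2  h3:6  h4:0.
Shift WP11→2, WP14→2, WP12→4.
Schedule WP10@1, WP11@2, WP14@2, WP12@4, WP13@3: h1:4  h2:3  h3:4  h4:4 — peak 4.
Total lineman-hours = 15 over 4 hours ⇒ peak ≥ ⌈15/4⌉ = 4, so 4 is optimal.

4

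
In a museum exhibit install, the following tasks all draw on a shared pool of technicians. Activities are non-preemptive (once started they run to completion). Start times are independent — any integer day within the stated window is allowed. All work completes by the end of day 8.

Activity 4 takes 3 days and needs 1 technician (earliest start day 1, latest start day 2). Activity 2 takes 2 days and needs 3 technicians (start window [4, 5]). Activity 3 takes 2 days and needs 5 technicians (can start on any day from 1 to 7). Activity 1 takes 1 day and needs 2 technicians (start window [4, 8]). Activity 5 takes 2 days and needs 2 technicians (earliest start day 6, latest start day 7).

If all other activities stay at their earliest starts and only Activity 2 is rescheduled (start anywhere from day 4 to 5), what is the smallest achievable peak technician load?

Activity 2@4: d1:6  d2:6  d3:1  d4:5  d5:3  d6:2  d7:2  d8:0 → peak 6
Activity 2@5: d1:6  d2:6  d3:1  d4:2  d5:3  d6:5  d7:2  d8:0 → peak 6
Best is Activity 2@4, peak 6.

6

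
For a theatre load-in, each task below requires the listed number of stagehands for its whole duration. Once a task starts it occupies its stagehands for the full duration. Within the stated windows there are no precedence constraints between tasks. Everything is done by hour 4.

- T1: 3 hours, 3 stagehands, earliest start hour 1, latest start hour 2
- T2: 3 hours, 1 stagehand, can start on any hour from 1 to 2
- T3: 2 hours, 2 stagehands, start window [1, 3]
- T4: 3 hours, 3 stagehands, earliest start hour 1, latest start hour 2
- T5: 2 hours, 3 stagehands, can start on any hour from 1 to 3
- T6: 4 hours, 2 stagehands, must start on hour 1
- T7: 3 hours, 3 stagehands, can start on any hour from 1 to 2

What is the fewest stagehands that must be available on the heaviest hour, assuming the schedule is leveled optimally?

Early-start (T1@1, T2@1, T3@1, T4@1, T5@1, T6@1, T7@1) gives peak 17: h1:17  h2:17  h3:12  h4:2.
Shift T5→3.
Schedule T1@1, T2@1, T3@1, T4@1, T5@3, T6@1, T7@1: h1:14  h2:14  h3:15  h4:5 — peak 15.

15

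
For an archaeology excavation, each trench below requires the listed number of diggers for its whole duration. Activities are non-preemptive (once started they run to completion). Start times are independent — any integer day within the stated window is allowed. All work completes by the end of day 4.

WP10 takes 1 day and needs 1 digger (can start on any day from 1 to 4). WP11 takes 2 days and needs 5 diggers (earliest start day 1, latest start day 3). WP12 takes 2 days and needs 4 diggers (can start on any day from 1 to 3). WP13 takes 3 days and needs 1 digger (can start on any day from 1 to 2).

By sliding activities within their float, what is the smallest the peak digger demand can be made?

6

Early-start (WP10@1, WP11@1, WP12@1, WP13@1) gives peak 11: d1:11  d2:10  d3:1  d4:0.
Shift WP12→3, WP13→2.
Schedule WP10@1, WP11@1, WP12@3, WP13@2: d1:6  d2:6  d3:5  d4:5 — peak 6.
Total digger-days = 22 over 4 days ⇒ peak ≥ ⌈22/4⌉ = 6, so 6 is optimal.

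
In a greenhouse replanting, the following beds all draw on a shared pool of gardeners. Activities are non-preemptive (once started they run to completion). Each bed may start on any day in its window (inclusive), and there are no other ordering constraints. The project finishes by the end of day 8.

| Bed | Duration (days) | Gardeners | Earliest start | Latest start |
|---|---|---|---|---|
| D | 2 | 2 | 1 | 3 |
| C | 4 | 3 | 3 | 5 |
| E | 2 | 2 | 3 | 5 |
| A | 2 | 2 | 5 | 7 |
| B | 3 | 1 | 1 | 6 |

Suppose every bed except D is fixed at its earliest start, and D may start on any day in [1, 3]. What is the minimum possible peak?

D@1: d1:3  d2:3  d3:6  d4:5  d5:5  d6:5  d7:0  d8:0 → peak 6
D@2: d1:1  d2:3  d3:8  d4:5  d5:5  d6:5  d7:0  d8:0 → peak 8
D@3: d1:1  d2:1  d3:8  d4:7  d5:5  d6:5  d7:0  d8:0 → peak 8
Best is D@1, peak 6.

6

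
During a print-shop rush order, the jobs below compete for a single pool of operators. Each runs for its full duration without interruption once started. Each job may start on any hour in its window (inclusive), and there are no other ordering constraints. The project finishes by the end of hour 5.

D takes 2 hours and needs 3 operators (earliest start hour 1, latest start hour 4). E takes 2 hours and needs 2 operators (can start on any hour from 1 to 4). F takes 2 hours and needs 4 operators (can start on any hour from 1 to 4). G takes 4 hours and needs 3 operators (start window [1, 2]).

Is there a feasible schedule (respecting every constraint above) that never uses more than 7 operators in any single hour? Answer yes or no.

no

The minimum achievable peak is 8; 7 < 8, so no feasible schedule stays within the cap.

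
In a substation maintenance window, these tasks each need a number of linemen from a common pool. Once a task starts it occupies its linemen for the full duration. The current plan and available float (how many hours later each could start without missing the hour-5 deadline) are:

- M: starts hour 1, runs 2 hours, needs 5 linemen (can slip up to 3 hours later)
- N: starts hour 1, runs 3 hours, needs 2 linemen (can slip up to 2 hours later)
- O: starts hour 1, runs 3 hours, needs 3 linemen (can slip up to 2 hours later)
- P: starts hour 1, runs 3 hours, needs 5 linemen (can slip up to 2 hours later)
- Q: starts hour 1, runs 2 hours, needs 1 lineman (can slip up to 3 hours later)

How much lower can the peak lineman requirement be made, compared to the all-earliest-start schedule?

Early-start peak: h1:16  h2:16  h3:10  h4:0  h5:0 ⇒ 16.
Leveled (M@1, N@1, O@1, P@3, Q@4): h1:10  h2:10  h3:10  h4:6  h5:6 ⇒ 10.
Reduction 16 − 10 = 6.

6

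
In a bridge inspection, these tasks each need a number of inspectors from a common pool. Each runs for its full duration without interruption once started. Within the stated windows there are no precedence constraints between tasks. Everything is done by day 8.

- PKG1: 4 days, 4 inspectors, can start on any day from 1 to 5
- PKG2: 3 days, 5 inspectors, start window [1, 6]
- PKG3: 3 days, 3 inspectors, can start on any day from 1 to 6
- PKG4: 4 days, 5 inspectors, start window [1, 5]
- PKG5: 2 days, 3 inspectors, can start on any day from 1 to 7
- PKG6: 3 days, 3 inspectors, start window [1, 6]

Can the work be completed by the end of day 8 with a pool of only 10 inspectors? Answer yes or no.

Schedule PKG1@1, PKG2@4, PKG3@1, PKG4@5, PKG5@7, PKG6@1: d1:10  d2:10  d3:10  d4:9  d5:10  d6:10  d7:8  d8:8 — peak 10 ≤ 10.

yes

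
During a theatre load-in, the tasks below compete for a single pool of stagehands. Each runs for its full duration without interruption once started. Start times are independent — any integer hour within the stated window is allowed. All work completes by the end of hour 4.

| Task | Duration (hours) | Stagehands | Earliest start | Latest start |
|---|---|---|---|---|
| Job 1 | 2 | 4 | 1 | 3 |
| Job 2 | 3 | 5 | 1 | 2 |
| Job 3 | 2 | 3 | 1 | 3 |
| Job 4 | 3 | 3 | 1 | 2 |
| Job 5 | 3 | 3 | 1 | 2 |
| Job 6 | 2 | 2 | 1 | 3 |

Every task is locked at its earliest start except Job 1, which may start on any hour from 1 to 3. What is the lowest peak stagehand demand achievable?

16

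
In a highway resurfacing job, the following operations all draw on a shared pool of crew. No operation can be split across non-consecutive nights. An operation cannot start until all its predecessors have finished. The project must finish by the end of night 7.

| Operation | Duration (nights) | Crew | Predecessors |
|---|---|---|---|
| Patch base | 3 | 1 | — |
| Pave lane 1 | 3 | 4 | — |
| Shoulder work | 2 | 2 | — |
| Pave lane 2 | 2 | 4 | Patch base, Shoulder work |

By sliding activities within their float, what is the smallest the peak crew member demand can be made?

5

Early-start (Patch base@1, Pave lane 1@1, Shoulder work@1, Pave lane 2@4) gives peak 7: n1:7  n2:7  n3:5  n4:4  n5:4  n6:0  n7:0.
Shift Shoulder work→4, Pave lane 2→6.
Schedule Patch base@1, Pave lane 1@1, Shoulder work@4, Pave lane 2@6: n1:5  n2:5  n3:5  n4:2  n5:2  n6:4  n7:4 — peak 5.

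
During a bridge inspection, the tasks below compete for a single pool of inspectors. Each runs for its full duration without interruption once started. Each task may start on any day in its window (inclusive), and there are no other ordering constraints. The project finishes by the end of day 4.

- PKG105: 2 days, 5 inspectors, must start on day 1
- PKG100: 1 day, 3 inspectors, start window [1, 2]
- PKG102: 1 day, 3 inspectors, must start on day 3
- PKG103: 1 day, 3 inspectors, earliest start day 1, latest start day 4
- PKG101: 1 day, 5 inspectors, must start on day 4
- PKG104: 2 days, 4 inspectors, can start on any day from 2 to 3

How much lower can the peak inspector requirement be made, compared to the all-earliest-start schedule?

2

Early-start peak: d1:11  d2:9  d3:7  d4:5 ⇒ 11.
Leveled (PKG105@1, PKG100@1, PKG102@3, PKG103@2, PKG101@4, PKG104@3): d1:8  d2:8  d3:7  d4:9 ⇒ 9.
Reduction 11 − 9 = 2.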